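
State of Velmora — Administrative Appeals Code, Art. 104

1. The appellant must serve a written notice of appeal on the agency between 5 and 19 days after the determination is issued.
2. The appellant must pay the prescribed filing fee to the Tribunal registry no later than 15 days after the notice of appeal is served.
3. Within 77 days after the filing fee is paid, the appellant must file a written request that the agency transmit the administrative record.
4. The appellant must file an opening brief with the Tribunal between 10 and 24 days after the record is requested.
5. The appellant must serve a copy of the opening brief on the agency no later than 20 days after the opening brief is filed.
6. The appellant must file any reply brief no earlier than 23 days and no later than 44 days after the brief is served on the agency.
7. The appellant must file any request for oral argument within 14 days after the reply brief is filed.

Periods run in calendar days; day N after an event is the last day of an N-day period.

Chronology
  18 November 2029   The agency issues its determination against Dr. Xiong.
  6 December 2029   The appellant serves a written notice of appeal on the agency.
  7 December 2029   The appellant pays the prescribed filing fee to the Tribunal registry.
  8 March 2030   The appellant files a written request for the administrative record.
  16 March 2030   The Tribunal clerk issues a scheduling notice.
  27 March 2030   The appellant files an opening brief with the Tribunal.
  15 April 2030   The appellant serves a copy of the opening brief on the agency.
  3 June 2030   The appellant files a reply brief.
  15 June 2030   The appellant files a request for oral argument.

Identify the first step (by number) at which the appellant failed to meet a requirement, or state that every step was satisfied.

Step 1: the window is 5–19 days after 18 November 2029 (when the determination is issued), so 23 November 2029 through 7 December 2029; 6 December 2029 falls inside that range.
Step 2: 15 days after 6 December 2029 (when the notice of appeal is served) is 21 December 2029; completed 7 December 2029, before the deadline.
Step 3: 77 days after 7 December 2029 (when the filing fee is paid) is 22 February 2030; not done until 8 March 2030, 14 days after the deadline.

Step 3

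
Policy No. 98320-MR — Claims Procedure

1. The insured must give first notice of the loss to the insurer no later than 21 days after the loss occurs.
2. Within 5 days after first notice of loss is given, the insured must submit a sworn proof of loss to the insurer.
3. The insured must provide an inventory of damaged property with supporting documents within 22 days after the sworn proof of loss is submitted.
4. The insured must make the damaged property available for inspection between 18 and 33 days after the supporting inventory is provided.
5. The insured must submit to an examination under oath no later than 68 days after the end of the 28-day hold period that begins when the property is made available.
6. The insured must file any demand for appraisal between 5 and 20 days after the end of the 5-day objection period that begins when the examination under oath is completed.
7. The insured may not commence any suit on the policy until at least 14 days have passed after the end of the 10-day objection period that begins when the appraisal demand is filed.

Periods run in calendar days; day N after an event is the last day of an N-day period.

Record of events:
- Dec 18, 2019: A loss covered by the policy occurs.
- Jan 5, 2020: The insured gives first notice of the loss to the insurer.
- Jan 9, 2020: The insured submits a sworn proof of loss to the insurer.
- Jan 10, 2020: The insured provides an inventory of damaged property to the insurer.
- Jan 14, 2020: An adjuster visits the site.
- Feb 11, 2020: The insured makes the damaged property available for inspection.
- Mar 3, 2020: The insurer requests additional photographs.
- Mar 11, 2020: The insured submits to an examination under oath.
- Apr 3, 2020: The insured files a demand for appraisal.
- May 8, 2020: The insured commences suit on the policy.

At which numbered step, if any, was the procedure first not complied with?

None — every step was satisfied

(1) due by Dec 18, 2019 + 21 days = Jan 8, 2020; completed Jan 5, 2020, before the deadline.
(2) due by Jan 5, 2020 + 5 days = Jan 10, 2020; Jan 9, 2020 is within that limit.
(3) due by Jan 9, 2020 + 22 days = Jan 31, 2020; completed Jan 10, 2020, before the deadline.
(4) the permitted window runs from Jan 10, 2020 + 18 = Jan 28, 2020 to Jan 10, 2020 + 33 = Feb 12, 2020; Feb 11, 2020 falls inside that range.
(5) due by Mar 10, 2020 + 68 days = May 17, 2020; done Mar 11, 2020 — timely.
(6) the permitted window runs from Mar 16, 2020 + 5 = Mar 21, 2020 to Mar 16, 2020 + 20 = Apr 5, 2020; Apr 3, 2020 falls inside that range.
(7) permitted from Apr 13, 2020 + 14 days = Apr 27, 2020 onward; done May 8, 2020 — permitted.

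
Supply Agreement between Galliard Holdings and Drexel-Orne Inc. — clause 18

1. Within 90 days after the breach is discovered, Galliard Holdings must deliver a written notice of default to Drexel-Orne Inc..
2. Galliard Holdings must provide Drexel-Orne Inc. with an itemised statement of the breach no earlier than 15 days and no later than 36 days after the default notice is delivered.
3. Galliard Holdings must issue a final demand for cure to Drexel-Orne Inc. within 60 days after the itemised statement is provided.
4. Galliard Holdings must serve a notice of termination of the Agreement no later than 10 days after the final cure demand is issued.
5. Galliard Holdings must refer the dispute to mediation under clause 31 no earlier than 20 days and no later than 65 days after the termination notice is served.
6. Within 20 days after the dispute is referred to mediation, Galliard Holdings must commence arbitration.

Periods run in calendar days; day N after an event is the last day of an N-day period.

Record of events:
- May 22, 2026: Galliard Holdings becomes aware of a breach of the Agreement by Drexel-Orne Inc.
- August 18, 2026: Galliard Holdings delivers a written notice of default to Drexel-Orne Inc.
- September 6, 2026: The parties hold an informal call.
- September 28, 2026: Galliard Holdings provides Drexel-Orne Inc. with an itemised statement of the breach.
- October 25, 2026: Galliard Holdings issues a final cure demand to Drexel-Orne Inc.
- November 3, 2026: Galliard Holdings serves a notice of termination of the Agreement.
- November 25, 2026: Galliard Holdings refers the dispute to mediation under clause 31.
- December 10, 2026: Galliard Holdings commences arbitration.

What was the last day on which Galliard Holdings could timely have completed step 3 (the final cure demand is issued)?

Step 3 runs from September 28, 2026, when the itemised statement is provided. 60 days after September 28, 2026 is November 27, 2026.

November 27, 2026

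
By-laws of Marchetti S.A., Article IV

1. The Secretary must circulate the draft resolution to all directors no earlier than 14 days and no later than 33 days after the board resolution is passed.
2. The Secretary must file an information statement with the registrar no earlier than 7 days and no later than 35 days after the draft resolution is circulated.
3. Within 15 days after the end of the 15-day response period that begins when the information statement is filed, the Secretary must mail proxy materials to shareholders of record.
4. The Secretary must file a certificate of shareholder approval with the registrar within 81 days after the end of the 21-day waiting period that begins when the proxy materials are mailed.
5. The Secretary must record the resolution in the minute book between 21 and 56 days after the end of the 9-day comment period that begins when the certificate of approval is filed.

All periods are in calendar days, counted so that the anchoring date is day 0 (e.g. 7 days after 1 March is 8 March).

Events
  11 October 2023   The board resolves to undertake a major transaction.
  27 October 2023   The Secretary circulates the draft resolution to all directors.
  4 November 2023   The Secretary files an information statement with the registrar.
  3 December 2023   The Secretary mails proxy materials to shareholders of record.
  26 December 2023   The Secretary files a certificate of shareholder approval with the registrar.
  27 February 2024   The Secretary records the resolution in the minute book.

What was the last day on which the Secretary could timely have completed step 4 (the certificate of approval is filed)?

14 March 2024

The proxy materials are mailed on 3 December 2023; the 21-day waiting period therefore ends 24 December 2023, and step 4 runs from that date. 81 days after 24 December 2023 is 14 March 2024.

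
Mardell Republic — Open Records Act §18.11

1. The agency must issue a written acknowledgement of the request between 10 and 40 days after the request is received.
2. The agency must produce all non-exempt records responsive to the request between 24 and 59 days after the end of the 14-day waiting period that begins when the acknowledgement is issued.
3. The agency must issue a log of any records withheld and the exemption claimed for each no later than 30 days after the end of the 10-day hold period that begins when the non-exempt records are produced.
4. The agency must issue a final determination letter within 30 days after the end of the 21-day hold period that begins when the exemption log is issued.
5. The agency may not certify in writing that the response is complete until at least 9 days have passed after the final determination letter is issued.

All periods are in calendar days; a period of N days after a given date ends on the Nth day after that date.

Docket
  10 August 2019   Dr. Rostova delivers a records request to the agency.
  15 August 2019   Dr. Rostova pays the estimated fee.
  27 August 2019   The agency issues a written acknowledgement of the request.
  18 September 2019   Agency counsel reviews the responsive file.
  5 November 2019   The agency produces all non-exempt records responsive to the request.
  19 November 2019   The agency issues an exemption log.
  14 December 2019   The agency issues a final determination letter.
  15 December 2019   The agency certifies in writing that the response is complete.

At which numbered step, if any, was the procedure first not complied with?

Step 1 — 10 and 40 days from 10 August 2019 (when the request is received) are 20 August 2019 and 19 September 2019 respectively; 27 August 2019 falls inside that range.
Step 2 — 24 and 59 days from 10 September 2019 (end of the 14-day waiting period, which began when the acknowledgement is issued on 27 August 2019) are 4 October 2019 and 8 November 2019 respectively; done 5 November 2019, which is between those dates.
Step 3 — counting 30 days from 15 November 2019 (end of the 10-day hold period, which began when the non-exempt records are produced on 5 November 2019) gives a deadline of 15 December 2019; completed 19 November 2019, before the deadline.
Step 4 — counting 30 days from 10 December 2019 (end of the 21-day hold period, which began when the exemption log is issued on 19 November 2019) gives a deadline of 9 January 2020; 14 December 2019 is within that limit.
Step 5 — must wait 9 days from 14 December 2019 (when the final determination letter is issued), so not before 23 December 2019; done 15 December 2019 — 8 days too early.
The procedure was therefore not followed at step 5.

Step 5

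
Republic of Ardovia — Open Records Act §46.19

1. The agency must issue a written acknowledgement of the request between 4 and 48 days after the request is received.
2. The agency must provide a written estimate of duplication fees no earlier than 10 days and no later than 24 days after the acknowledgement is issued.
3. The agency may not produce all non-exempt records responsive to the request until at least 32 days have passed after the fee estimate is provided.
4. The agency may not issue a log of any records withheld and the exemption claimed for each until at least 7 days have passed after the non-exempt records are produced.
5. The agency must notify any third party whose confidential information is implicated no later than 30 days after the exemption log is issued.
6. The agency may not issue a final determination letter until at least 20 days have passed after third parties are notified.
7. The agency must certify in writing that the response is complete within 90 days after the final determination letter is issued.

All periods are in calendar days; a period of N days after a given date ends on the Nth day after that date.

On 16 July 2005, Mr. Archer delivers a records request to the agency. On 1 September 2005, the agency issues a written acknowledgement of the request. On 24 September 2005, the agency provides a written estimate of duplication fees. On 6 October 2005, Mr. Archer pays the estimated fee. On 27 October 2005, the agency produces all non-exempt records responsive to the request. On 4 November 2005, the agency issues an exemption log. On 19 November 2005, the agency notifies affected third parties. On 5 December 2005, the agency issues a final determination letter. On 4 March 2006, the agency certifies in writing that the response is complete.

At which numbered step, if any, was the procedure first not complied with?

Step 1 — 4 and 48 days from 16 July 2005 (when the request is received) are 20 July 2005 and 2 September 2005 respectively; done 1 September 2005 — within the window.
Step 2 — 10 and 24 days from 1 September 2005 (when the acknowledgement is issued) are 11 September 2005 and 25 September 2005 respectively; done 24 September 2005, which is between those dates.
Step 3 — must wait 32 days from 24 September 2005 (when the fee estimate is provided), so not before 26 October 2005; 27 October 2005 is on or after that date.
Step 4 — must wait 7 days from 27 October 2005 (when the non-exempt records are produced), so not before 3 November 2005; done 4 November 2005, after the minimum wait.
Step 5 — counting 30 days from 4 November 2005 (when the exemption log is issued) gives a deadline of 4 December 2005; done 19 November 2005 — timely.
Step 6 — must wait 20 days from 19 November 2005 (when third parties are notified), so not before 9 December 2005; 5 December 2005 is 4 days before the earliest permitted date.
Later steps need not be reached.

Step 6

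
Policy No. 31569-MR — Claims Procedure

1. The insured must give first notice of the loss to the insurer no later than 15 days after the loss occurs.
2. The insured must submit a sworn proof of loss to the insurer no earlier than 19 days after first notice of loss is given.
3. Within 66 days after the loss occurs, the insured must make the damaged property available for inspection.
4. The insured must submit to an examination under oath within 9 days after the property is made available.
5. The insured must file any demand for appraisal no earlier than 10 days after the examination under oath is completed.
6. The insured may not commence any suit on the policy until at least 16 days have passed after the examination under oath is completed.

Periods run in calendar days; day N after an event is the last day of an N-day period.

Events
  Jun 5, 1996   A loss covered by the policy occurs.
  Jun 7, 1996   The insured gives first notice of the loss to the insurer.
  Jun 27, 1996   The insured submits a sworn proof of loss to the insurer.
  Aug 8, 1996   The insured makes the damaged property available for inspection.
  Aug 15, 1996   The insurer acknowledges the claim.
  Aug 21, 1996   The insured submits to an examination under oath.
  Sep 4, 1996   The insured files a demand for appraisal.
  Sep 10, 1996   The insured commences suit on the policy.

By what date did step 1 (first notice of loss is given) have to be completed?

Step 1 runs from Jun 5, 1996, when the loss occurs. 15 days after Jun 5, 1996 is Jun 20, 1996.

Jun 20, 1996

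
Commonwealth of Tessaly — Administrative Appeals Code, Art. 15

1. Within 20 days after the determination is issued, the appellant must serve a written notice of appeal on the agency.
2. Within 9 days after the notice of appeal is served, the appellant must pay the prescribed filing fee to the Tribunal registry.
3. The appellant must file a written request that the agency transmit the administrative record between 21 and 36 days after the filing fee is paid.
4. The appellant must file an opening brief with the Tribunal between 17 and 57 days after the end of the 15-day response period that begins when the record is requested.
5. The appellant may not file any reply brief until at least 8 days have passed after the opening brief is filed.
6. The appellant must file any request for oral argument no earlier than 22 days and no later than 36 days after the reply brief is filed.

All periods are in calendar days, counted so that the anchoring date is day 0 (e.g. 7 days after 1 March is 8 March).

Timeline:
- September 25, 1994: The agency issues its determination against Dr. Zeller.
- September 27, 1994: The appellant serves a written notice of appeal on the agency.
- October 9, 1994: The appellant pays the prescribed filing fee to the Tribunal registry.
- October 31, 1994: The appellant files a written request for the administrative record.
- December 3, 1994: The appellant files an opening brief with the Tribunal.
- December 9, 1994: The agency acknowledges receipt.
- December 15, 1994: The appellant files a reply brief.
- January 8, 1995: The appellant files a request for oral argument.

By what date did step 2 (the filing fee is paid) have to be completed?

October 6, 1994

Step 2 runs from September 27, 1994, when the notice of appeal is served. 9 days after September 27, 1994 is October 6, 1994.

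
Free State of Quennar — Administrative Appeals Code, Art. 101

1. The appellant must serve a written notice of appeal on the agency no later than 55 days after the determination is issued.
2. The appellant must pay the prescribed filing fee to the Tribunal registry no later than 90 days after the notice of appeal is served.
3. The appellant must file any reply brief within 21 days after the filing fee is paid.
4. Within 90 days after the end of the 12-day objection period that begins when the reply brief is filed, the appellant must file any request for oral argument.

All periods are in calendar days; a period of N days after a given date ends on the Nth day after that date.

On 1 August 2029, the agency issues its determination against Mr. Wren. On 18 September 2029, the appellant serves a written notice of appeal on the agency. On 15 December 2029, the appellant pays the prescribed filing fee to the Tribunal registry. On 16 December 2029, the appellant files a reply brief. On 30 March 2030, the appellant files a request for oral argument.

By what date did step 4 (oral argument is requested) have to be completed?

28 March 2030

The reply brief is filed on 16 December 2029; the 12-day objection period therefore ends 28 December 2029, and step 4 runs from that date. 90 days after 28 December 2029 is 28 March 2030.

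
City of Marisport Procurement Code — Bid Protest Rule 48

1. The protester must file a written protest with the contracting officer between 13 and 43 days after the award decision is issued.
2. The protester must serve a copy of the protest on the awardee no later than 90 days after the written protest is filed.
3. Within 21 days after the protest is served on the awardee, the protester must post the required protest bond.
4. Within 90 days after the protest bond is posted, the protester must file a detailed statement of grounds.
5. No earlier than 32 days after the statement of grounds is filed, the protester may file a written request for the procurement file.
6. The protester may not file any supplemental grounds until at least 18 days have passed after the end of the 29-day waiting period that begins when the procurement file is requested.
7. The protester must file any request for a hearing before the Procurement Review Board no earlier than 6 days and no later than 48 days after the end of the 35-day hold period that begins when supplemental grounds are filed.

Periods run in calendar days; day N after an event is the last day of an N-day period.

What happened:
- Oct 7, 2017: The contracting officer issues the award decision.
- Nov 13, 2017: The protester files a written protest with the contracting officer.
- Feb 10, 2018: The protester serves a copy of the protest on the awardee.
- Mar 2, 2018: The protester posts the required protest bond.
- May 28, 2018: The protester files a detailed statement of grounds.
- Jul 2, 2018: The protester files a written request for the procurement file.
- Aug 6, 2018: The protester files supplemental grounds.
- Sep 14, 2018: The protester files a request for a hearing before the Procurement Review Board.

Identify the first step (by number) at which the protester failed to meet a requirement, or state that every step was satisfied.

Step 6

Step 1: the window is 13–43 days after Oct 7, 2017 (when the award decision is issued), so Oct 20, 2017 through Nov 19, 2017; Nov 13, 2017 falls inside that range.
Step 2: 90 days after Nov 13, 2017 (when the written protest is filed) is Feb 11, 2018; Feb 10, 2018 is within that limit.
Step 3: 21 days after Feb 10, 2018 (when the protest is served on the awardee) is Mar 3, 2018; done Mar 2, 2018 — timely.
Step 4: 90 days after Mar 2, 2018 (when the protest bond is posted) is May 31, 2018; completed May 28, 2018, before the deadline.
Step 5: the earliest permitted date is 32 days after May 28, 2018 (when the statement of grounds is filed), i.e. Jun 29, 2018; done Jul 2, 2018, after the minimum wait.
Step 6: the earliest permitted date is 18 days after Jul 31, 2018 (end of the 29-day waiting period, which began when the procurement file is requested on Jul 2, 2018), i.e. Aug 18, 2018; Aug 6, 2018 is 12 days before the earliest permitted date.
The analysis stops there.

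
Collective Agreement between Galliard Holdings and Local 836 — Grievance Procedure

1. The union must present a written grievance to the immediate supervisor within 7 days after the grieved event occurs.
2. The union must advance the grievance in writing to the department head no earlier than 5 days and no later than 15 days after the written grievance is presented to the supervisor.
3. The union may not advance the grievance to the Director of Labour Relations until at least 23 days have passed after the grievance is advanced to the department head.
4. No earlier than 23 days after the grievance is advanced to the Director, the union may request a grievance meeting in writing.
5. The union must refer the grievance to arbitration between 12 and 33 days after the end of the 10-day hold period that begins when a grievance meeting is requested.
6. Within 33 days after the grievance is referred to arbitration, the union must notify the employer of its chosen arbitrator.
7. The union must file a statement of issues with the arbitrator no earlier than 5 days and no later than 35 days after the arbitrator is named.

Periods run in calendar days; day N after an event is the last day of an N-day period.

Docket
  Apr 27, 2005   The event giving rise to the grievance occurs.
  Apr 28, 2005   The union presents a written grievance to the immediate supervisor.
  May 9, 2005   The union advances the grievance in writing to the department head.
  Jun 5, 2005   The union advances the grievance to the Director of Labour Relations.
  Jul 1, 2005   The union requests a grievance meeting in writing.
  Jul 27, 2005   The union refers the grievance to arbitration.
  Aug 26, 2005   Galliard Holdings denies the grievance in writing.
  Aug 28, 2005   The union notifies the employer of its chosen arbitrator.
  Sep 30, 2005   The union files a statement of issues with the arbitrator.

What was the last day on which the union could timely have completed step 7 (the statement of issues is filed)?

Step 7 runs from Aug 28, 2005, when the arbitrator is named. The window is 5–35 days after Aug 28, 2005; it closes on Oct 2, 2005.

Oct 2, 2005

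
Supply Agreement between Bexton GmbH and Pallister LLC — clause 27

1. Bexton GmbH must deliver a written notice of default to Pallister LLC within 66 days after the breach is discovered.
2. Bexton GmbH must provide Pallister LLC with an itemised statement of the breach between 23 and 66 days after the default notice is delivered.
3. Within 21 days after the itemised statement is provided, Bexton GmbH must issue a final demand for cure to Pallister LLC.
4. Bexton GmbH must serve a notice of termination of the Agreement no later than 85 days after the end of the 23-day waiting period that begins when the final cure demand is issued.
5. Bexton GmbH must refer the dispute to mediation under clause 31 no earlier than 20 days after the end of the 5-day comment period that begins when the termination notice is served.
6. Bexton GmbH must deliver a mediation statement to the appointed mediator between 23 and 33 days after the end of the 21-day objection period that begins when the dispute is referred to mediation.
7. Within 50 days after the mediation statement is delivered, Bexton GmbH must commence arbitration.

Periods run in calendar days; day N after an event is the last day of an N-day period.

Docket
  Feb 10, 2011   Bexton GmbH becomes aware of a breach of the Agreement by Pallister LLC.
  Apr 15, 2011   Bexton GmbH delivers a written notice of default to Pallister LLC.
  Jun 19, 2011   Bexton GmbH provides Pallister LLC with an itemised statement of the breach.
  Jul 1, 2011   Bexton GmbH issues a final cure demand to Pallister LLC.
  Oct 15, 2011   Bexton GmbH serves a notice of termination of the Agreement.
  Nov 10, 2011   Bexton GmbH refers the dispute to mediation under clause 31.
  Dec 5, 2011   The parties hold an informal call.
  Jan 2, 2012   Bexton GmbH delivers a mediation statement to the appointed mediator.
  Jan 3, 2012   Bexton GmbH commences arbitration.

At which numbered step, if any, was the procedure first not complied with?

None — every step was satisfied

Step 1: 66 days after Feb 10, 2011 (when the breach is discovered) is Apr 17, 2011; Apr 15, 2011 is within that limit.
Step 2: the window is 23–66 days after Apr 15, 2011 (when the default notice is delivered), so May 8, 2011 through Jun 20, 2011; done Jun 19, 2011, which is between those dates.
Step 3: 21 days after Jun 19, 2011 (when the itemised statement is provided) is Jul 10, 2011; done Jul 1, 2011 — timely.
Step 4: 85 days after Jul 24, 2011 (end of the 23-day waiting period, which began when the final cure demand is issued on Jul 1, 2011) is Oct 17, 2011; completed Oct 15, 2011, before the deadline.
Step 5: the earliest permitted date is 20 days after Oct 20, 2011 (end of the 5-day comment period, which began when the termination notice is served on Oct 15, 2011), i.e. Nov 9, 2011; done Nov 10, 2011, after the minimum wait.
Step 6: the window is 23–33 days after Dec 1, 2011 (end of the 21-day objection period, which began when the dispute is referred to mediation on Nov 10, 2011), so Dec 24, 2011 through Jan 3, 2012; done Jan 2, 2012, which is between those dates.
Step 7: 50 days after Jan 2, 2012 (when the mediation statement is delivered) is Feb 21, 2012; Jan 3, 2012 is within that limit.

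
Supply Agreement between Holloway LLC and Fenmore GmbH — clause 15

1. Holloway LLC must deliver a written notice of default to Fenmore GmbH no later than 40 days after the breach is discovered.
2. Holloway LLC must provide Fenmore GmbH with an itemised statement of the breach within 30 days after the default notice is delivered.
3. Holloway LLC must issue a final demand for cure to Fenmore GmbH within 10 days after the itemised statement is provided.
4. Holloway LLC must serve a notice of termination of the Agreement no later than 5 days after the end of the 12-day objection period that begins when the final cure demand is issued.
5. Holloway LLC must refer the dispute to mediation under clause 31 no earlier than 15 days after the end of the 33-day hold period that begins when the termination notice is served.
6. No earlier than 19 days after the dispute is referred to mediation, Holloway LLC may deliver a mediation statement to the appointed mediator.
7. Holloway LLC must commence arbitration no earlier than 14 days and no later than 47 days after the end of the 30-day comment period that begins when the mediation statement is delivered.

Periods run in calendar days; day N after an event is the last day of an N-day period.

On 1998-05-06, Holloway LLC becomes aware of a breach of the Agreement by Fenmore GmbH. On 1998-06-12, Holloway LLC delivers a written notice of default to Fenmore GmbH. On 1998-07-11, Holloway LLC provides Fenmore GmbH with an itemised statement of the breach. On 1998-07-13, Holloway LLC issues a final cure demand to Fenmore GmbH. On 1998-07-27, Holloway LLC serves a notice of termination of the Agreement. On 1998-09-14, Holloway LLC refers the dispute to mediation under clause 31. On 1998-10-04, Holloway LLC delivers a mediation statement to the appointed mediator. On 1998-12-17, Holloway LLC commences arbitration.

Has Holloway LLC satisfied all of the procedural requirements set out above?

Step 1: 40 days after 1998-05-06 (when the breach is discovered) is 1998-06-15; 1998-06-12 is within that limit.
Step 2: 30 days after 1998-06-12 (when the default notice is delivered) is 1998-07-12; done 1998-07-11 — timely.
Step 3: 10 days after 1998-07-11 (when the itemised statement is provided) is 1998-07-21; done 1998-07-13 — timely.
Step 4: 5 days after 1998-07-25 (end of the 12-day objection period, which began when the final cure demand is issued on 1998-07-13) is 1998-07-30; done 1998-07-27 — timely.
Step 5: the earliest permitted date is 15 days after 1998-08-29 (end of the 33-day hold period, which began when the termination notice is served on 1998-07-27), i.e. 1998-09-13; done 1998-09-14, after the minimum wait.
Step 6: the earliest permitted date is 19 days after 1998-09-14 (when the dispute is referred to mediation), i.e. 1998-10-03; 1998-10-04 is on or after that date.
Step 7: the window is 14–47 days after 1998-11-03 (end of the 30-day comment period, which began when the mediation statement is delivered on 1998-10-04), so 1998-11-17 through 1998-12-20; done 1998-12-17, which is between those dates.

Yes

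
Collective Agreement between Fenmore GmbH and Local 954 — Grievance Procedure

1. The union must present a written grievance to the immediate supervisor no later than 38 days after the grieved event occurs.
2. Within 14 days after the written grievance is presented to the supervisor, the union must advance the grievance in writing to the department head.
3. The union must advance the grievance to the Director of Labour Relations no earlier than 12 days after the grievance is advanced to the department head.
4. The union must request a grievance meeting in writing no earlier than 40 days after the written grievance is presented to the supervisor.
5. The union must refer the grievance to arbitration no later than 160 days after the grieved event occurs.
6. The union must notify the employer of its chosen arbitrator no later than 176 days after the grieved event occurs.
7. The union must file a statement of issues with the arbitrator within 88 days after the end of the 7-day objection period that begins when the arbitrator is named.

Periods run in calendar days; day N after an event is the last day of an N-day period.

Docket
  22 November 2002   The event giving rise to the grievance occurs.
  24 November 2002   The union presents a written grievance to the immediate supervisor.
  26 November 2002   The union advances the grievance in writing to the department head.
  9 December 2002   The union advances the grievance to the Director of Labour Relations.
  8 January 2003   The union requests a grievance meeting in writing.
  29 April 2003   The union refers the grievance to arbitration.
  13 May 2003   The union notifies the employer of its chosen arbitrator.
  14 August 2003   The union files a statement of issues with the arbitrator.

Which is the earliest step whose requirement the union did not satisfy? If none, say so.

None — every step was satisfied

Step 1 — counting 38 days from 22 November 2002 (when the grieved event occurs) gives a deadline of 30 December 2002; completed 24 November 2002, before the deadline.
Step 2 — counting 14 days from 24 November 2002 (when the written grievance is presented to the supervisor) gives a deadline of 8 December 2002; 26 November 2002 is within that limit.
Step 3 — must wait 12 days from 26 November 2002 (when the grievance is advanced to the department head), so not before 8 December 2002; done 9 December 2002, after the minimum wait.
Step 4 — must wait 40 days from 24 November 2002 (when the written grievance is presented to the supervisor), so not before 3 January 2003; 8 January 2003 is on or after that date.
Step 5 — counting 160 days from 22 November 2002 (when the grieved event occurs) gives a deadline of 1 May 2003; completed 29 April 2003, before the deadline.
Step 6 — counting 176 days from 22 November 2002 (when the grieved event occurs) gives a deadline of 17 May 2003; 13 May 2003 is within that limit.
Step 7 — counting 88 days from 20 May 2003 (end of the 7-day objection period, which began when the arbitrator is named on 13 May 2003) gives a deadline of 16 August 2003; 14 August 2003 is within that limit.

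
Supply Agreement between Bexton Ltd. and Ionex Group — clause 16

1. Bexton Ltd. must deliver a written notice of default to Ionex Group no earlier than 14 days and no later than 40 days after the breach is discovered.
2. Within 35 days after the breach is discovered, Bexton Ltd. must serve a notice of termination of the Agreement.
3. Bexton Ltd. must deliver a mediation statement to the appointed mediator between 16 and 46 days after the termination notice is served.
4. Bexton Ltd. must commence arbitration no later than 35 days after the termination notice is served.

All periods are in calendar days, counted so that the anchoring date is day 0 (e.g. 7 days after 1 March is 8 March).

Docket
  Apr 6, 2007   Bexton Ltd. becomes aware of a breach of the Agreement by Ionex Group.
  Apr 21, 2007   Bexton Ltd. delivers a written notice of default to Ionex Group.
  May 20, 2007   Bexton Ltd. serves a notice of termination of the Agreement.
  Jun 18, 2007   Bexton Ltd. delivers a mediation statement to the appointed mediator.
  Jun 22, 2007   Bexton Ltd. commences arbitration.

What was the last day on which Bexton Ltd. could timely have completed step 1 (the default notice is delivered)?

Step 1 runs from Apr 6, 2007, when the breach is discovered. The window is 14–40 days after Apr 6, 2007; it closes on May 16, 2007.

May 16, 2007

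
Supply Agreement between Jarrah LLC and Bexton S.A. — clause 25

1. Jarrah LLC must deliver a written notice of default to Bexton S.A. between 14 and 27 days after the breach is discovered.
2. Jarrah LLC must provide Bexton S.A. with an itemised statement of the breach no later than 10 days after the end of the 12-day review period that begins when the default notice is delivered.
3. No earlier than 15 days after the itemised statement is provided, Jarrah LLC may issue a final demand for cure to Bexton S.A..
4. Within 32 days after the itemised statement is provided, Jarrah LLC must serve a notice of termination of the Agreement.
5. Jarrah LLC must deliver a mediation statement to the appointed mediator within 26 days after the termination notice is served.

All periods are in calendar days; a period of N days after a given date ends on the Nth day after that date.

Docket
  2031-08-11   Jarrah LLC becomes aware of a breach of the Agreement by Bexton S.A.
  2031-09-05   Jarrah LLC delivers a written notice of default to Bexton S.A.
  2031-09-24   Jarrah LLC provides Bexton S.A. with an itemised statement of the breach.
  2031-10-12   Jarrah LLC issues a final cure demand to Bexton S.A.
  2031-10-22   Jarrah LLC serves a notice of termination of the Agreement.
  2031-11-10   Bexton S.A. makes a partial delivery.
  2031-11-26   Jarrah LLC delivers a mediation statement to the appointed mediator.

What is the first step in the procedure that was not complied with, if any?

Step 5

Step 1: the window is 14–27 days after 2031-08-11 (when the breach is discovered), so 2031-08-25 through 2031-09-07; done 2031-09-05, which is between those dates.
Step 2: 10 days after 2031-09-17 (end of the 12-day review period, which began when the default notice is delivered on 2031-09-05) is 2031-09-27; 2031-09-24 is within that limit.
Step 3: the earliest permitted date is 15 days after 2031-09-24 (when the itemised statement is provided), i.e. 2031-10-09; done 2031-10-12, after the minimum wait.
Step 4: 32 days after 2031-09-24 (when the itemised statement is provided) is 2031-10-26; 2031-10-22 is within that limit.
Step 5: 26 days after 2031-10-22 (when the termination notice is served) is 2031-11-17; done 2031-11-26 — 9 days late.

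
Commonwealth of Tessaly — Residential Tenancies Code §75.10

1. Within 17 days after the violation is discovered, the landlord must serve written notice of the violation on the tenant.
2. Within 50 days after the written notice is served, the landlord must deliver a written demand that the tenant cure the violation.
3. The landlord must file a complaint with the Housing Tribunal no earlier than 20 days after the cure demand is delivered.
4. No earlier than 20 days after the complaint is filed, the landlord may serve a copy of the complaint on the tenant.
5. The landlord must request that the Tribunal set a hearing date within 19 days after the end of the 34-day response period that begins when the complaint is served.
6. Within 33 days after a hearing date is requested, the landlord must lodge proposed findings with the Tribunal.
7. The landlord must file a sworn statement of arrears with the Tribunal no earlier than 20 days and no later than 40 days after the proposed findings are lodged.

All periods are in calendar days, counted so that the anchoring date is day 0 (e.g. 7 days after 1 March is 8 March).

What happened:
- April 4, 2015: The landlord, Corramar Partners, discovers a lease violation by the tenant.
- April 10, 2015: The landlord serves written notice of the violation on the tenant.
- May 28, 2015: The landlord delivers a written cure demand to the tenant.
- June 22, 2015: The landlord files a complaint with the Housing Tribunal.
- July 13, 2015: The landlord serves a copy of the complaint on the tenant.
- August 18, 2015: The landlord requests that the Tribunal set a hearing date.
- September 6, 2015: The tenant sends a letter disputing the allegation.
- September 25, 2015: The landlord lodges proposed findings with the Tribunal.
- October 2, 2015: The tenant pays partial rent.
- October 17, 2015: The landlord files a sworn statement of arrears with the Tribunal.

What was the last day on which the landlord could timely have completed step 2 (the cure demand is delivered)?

May 30, 2015

Step 2 runs from April 10, 2015, when the written notice is served. 50 days after April 10, 2015 is May 30, 2015.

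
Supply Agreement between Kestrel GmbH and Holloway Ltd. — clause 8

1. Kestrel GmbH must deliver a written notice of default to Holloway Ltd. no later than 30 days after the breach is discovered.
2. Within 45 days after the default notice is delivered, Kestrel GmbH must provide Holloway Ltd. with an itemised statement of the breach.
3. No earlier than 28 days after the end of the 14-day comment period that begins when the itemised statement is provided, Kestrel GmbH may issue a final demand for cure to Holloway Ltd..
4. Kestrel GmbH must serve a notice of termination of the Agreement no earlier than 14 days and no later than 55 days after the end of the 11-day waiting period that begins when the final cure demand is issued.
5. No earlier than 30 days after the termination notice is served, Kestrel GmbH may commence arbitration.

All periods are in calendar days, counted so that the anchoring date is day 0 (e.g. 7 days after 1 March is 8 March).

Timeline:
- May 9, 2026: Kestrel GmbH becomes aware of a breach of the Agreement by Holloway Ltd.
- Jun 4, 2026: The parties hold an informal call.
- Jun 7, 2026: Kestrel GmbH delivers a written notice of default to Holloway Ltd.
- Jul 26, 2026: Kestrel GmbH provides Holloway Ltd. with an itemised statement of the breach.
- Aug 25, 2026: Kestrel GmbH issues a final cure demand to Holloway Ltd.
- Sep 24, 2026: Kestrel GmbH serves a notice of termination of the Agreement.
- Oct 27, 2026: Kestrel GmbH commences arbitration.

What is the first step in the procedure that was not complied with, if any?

Step 2

(1) due by May 9, 2026 + 30 days = Jun 8, 2026; done Jun 7, 2026 — timely.
(2) due by Jun 7, 2026 + 45 days = Jul 22, 2026; done Jul 26, 2026 — 4 days late.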